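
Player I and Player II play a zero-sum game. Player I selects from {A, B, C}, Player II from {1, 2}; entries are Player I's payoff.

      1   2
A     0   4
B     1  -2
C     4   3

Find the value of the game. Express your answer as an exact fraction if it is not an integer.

16/5

Row minima: A → 0, B → -2, C → 3; maximin = 3.
Column maxima: 1 → 4, 2 → 4; minimax = 4.
3 ≠ 4, so there is no saddle point; optimal play is mixed.
B is strictly dominated by C, so Player I never plays it.
On the remaining 2×2 (A, C vs 1, 2):
Let Player I play A with probability p. Expected payoff against 1: 0p + 4(1−p) = −4p + 4; against 2: 4p + 3(1−p) = p + 3.
Setting these equal: −4p + 4 = p + 3 ⇒ −5p = -1 ⇒ p = 1/5, and the value is (-4)·(1/5) + 4 = 16/5.
For Player II: with q = P(1), equating A's and C's payoffs gives −4q + 4 = q + 3 ⇒ q = 1/5.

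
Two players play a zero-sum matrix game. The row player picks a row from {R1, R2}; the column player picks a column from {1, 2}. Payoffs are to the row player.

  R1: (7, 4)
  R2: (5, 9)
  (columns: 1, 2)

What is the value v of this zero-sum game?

43/7

Row minima: R1 → 4, R2 → 5; maximin = 5.
Column maxima: 1 → 7, 2 → 9; minimax = 7.
5 ≠ 7, so there is no saddle point; optimal play is mixed.
Let the row player play R1 with probability p. Expected payoff against 1: 7p + 5(1−p) = 2p + 5; against 2: 4p + 9(1−p) = −5p + 9.
Setting these equal: 2p + 5 = −5p + 9 ⇒ 7p = 4 ⇒ p = 4/7, and the value is (2)·(4/7) + 5 = 43/7.
For the column player: with q = P(1), equating R1's and R2's payoffs gives 3q + 4 = −4q + 9 ⇒ q = 5/7.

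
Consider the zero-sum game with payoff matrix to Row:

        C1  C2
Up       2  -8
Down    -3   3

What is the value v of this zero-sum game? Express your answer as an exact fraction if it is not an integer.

-9/8

Row minima: Up → -8, Down → -3; maximin = -3.
Column maxima: C1 → 2, C2 → 3; minimax = 2.
-3 ≠ 2, so there is no saddle point; optimal play is mixed.
Let Row play Up with probability p. Expected payoff against C1: 2p + (-3)(1−p) = 5p − 3; against C2: (-8)p + 3(1−p) = −11p + 3.
Setting these equal: 5p − 3 = −11p + 3 ⇒ 16p = 6 ⇒ p = 3/8, and the value is (5)·(3/8) − 3 = -9/8.
For Column: with q = P(C1), equating Up's and Down's payoffs gives 10q − 8 = −6q + 3 ⇒ q = 11/16.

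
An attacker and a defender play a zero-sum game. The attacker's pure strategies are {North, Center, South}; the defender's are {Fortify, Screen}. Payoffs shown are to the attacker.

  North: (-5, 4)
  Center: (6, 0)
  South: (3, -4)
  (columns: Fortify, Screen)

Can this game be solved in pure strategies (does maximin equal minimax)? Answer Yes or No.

No

Row minima: North → -5, Center → 0, South → -4; maximin = 0.
Column maxima: Fortify → 6, Screen → 4; minimax = 4.
0 ≠ 4, so no pure-strategy equilibrium exists.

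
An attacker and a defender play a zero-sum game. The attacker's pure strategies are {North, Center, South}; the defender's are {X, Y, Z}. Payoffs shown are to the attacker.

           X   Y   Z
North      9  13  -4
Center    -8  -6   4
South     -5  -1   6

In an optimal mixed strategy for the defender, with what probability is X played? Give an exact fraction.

Row minima: North → -4, Center → -8, South → -5; maximin = -4.
Column maxima: X → 9, Y → 13, Z → 6; minimax = 6.
-4 ≠ 6, so there is no saddle point; optimal play is mixed.
Center is strictly dominated by South, so the attacker never plays it.
Y is strictly dominated by X (it gives the attacker strictly more in every row), so the defender never plays it.
On the remaining 2×2 (North, South vs X, Z):
Let the attacker play North with probability p. Expected payoff against X: 9p + (-5)(1−p) = 14p − 5; against Z: (-4)p + 6(1−p) = −10p + 6.
Setting these equal: 14p − 5 = −10p + 6 ⇒ 24p = 11 ⇒ p = 11/24, and the value is (14)·(11/24) − 5 = 17/12.
For the defender: with q = P(X), equating North's and South's payoffs gives 13q − 4 = −11q + 6 ⇒ q = 5/12.

5/12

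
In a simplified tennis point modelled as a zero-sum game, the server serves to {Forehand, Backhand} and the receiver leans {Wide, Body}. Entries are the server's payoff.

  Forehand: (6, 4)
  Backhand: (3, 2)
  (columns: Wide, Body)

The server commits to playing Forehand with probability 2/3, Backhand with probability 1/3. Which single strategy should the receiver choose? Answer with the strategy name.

Body

If the receiver plays Wide, the server's expected payoff is (2/3)·6 + (1/3)·3 = 5.
If the receiver plays Body, the server's expected payoff is (2/3)·4 + (1/3)·2 = 10/3.
The receiver minimizes the server's payoff; the smallest is 10/3, so the best response is Body.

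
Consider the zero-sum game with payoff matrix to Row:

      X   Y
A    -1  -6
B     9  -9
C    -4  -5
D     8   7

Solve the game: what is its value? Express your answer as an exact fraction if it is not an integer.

Row minima: A → -6, B → -9, C → -5, D → 7; maximin = 7.
Column maxima: X → 9, Y → 7; minimax = 7.
Since maximin = minimax = 7, there is a saddle point and the value is 7.

7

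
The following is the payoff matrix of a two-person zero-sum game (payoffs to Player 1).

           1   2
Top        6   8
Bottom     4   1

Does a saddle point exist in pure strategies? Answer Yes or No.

Yes

Row minima: Top → 6, Bottom → 1; maximin = 6.
Column maxima: 1 → 6, 2 → 8; minimax = 6.
maximin = minimax = 6, so a saddle point exists.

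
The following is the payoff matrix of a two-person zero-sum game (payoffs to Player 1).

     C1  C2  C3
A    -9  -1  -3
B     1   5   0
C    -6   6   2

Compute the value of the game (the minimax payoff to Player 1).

Row minima: A → -9, B → 0, C → -6; maximin = 0.
Column maxima: C1 → 1, C2 → 6, C3 → 2; minimax = 1.
0 ≠ 1, so there is no saddle point; optimal play is mixed.
A is strictly dominated by B, so Player 1 never plays it.
C2 is strictly dominated by C1 (it gives Player 1 strictly more in every row), so Player 2 never plays it.
On the remaining 2×2 (B, C vs C1, C3):
Let Player 1 play B with probability p. Expected payoff against C1: 1p + (-6)(1−p) = 7p − 6; against C3: 0p + 2(1−p) = −2p + 2.
Setting these equal: 7p − 6 = −2p + 2 ⇒ 9p = 8 ⇒ p = 8/9, and the value is (7)·(8/9) − 6 = 2/9.
For Player 2: with q = P(C1), equating B's and C's payoffs gives q = −8q + 2 ⇒ q = 2/9.

2/9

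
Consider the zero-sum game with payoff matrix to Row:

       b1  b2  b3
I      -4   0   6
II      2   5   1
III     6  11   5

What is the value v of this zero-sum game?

56/11

Row minima: I → -4, II → 1, III → 5; maximin = 5.
Column maxima: b1 → 6, b2 → 11, b3 → 6; minimax = 6.
5 ≠ 6, so there is no saddle point; optimal play is mixed.
II is strictly dominated by III, so Row never plays it.
b2 is strictly dominated by b1 (it gives Row strictly more in every row), so Column never plays it.
On the remaining 2×2 (I, III vs b1, b3):
Let Row play I with probability p. Expected payoff against b1: (-4)p + 6(1−p) = −10p + 6; against b3: 6p + 5(1−p) = p + 5.
Setting these equal: −10p + 6 = p + 5 ⇒ −11p = -1 ⇒ p = 1/11, and the value is (-10)·(1/11) + 6 = 56/11.
For Column: with q = P(b1), equating I's and III's payoffs gives −10q + 6 = q + 5 ⇒ q = 1/11.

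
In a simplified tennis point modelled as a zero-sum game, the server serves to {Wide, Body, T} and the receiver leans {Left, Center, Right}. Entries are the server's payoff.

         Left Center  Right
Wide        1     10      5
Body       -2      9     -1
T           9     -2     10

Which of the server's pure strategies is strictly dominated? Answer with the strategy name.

Wide gives a strictly higher payoff than Body against every column: 1 > -2, 10 > 9, 5 > -1.
So Body is strictly dominated and the server never plays it.

Body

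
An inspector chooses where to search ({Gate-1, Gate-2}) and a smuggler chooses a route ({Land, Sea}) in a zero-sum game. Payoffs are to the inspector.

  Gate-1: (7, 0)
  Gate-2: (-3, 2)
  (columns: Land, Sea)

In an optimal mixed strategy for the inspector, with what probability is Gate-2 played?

7/12

Row minima: Gate-1 → 0, Gate-2 → -3; maximin = 0.
Column maxima: Land → 7, Sea → 2; minimax = 2.
0 ≠ 2, so there is no saddle point; optimal play is mixed.
Let the inspector play Gate-1 with probability p. Expected payoff against Land: 7p + (-3)(1−p) = 10p − 3; against Sea: 0p + 2(1−p) = −2p + 2.
Setting these equal: 10p − 3 = −2p + 2 ⇒ 12p = 5 ⇒ p = 5/12, and the value is (10)·(5/12) − 3 = 7/6.
For the smuggler: with q = P(Land), equating Gate-1's and Gate-2's payoffs gives 7q = −5q + 2 ⇒ q = 1/6.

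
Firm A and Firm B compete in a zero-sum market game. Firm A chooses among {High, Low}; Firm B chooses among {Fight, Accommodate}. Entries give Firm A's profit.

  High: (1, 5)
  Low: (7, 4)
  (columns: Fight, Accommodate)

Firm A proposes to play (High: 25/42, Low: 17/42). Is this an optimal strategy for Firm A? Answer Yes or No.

Against Fight this mix gives (25/42)·1 + (17/42)·7 = 24/7.
Against Accommodate this mix gives (25/42)·5 + (17/42)·4 = 193/42.
Firm B will play Fight, holding Firm A to 24/7. Shifting weight toward the row that does better against Fight would raise this floor (the equalizing mix achieves 31/7 against both Fight and Accommodate), so the proposed strategy is not optimal.

No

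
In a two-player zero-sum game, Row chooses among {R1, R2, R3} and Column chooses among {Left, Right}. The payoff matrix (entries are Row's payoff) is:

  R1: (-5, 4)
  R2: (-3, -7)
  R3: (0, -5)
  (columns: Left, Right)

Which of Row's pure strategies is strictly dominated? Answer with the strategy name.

R2

R3 gives a strictly higher payoff than R2 against every column: 0 > -3, -5 > -7.
So R2 is strictly dominated and Row never plays it.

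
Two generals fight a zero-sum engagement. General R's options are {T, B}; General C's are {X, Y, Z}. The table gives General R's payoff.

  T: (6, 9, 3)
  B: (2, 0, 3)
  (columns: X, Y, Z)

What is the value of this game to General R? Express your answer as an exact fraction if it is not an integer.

3

Row minima: T → 3, B → 0; maximin = 3.
Column maxima: X → 6, Y → 9, Z → 3; minimax = 3.
Since maximin = minimax = 3, there is a saddle point and the value is 3.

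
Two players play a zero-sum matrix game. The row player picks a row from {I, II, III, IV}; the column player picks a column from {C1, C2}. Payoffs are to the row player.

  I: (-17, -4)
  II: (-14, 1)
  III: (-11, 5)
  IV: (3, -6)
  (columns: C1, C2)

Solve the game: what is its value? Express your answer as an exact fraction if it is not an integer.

-51/25

Row minima: I → -17, II → -14, III → -11, IV → -6; maximin = -6.
Column maxima: C1 → 3, C2 → 5; minimax = 3.
-6 ≠ 3, so there is no saddle point; optimal play is mixed.
I is strictly dominated by II, so the row player never plays it.
II is strictly dominated by III, so the row player never plays it.
On the remaining 2×2 (III, IV vs C1, C2):
Let the row player play III with probability p. Expected payoff against C1: (-11)p + 3(1−p) = −14p + 3; against C2: 5p + (-6)(1−p) = 11p − 6.
Setting these equal: −14p + 3 = 11p − 6 ⇒ −25p = -9 ⇒ p = 9/25, and the value is (-14)·(9/25) + 3 = -51/25.
For the column player: with q = P(C1), equating III's and IV's payoffs gives −16q + 5 = 9q − 6 ⇒ q = 11/25.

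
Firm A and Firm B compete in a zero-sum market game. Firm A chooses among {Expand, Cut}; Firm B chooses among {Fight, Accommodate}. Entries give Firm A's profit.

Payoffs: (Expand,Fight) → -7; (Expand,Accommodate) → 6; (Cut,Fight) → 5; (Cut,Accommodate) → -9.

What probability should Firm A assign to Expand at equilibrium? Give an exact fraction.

Row minima: Expand → -7, Cut → -9; maximin = -7.
Column maxima: Fight → 5, Accommodate → 6; minimax = 5.
-7 ≠ 5, so there is no saddle point; optimal play is mixed.
Let Firm A play Expand with probability p. Expected payoff against Fight: (-7)p + 5(1−p) = −12p + 5; against Accommodate: 6p + (-9)(1−p) = 15p − 9.
Setting these equal: −12p + 5 = 15p − 9 ⇒ −27p = -14 ⇒ p = 14/27, and the value is (-12)·(14/27) + 5 = -11/9.
For Firm B: with q = P(Fight), equating Expand's and Cut's payoffs gives −13q + 6 = 14q − 9 ⇒ q = 5/9.

14/27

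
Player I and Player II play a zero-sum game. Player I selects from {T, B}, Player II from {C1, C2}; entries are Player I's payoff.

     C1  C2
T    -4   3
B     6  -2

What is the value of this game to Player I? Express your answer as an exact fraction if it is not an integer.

Row minima: T → -4, B → -2; maximin = -2.
Column maxima: C1 → 6, C2 → 3; minimax = 3.
-2 ≠ 3, so there is no saddle point; optimal play is mixed.
Let Player I play T with probability p. Expected payoff against C1: (-4)p + 6(1−p) = −10p + 6; against C2: 3p + (-2)(1−p) = 5p − 2.
Setting these equal: −10p + 6 = 5p − 2 ⇒ −15p = -8 ⇒ p = 8/15, and the value is (-10)·(8/15) + 6 = 2/3.
For Player II: with q = P(C1), equating T's and B's payoffs gives −7q + 3 = 8q − 2 ⇒ q = 1/3.

2/3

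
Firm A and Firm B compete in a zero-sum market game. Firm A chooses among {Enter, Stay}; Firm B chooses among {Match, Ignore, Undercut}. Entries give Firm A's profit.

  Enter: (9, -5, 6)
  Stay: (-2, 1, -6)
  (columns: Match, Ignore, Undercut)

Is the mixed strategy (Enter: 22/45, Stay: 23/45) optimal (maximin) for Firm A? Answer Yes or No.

Against Match this mix gives (22/45)·9 + (23/45)·(-2) = 152/45.
Against Ignore this mix gives (22/45)·(-5) + (23/45)·1 = -29/15.
Against Undercut this mix gives (22/45)·6 + (23/45)·(-6) = -2/15.
Firm B will play Ignore, holding Firm A to -29/15. Shifting weight toward the row that does better against Ignore would raise this floor (the equalizing mix achieves -4/3 against both Ignore and Undercut), so the proposed strategy is not optimal.

No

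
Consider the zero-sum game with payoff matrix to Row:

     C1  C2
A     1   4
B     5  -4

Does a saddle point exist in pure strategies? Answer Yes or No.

Row minima: A → 1, B → -4; maximin = 1.
Column maxima: C1 → 5, C2 → 4; minimax = 4.
1 ≠ 4, so no pure-strategy equilibrium exists.

No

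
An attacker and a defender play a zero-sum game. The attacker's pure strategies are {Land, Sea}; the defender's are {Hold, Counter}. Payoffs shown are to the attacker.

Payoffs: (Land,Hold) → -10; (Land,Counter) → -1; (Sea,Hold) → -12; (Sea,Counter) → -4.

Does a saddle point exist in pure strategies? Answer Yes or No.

Row minima: Land → -10, Sea → -12; maximin = -10.
Column maxima: Hold → -10, Counter → -1; minimax = -10.
maximin = minimax = -10, so a saddle point exists.

Yes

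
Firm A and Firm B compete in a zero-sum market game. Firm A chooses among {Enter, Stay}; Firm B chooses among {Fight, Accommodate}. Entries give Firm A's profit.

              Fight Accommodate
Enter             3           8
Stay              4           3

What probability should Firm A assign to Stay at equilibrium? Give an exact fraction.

5/6

Row minima: Enter → 3, Stay → 3; maximin = 3.
Column maxima: Fight → 4, Accommodate → 8; minimax = 4.
3 ≠ 4, so there is no saddle point; optimal play is mixed.
Let Firm A play Enter with probability p. Expected payoff against Fight: 3p + 4(1−p) = −p + 4; against Accommodate: 8p + 3(1−p) = 5p + 3.
Setting these equal: −p + 4 = 5p + 3 ⇒ −6p = -1 ⇒ p = 1/6, and the value is (-1)·(1/6) + 4 = 23/6.
For Firm B: with q = P(Fight), equating Enter's and Stay's payoffs gives −5q + 8 = q + 3 ⇒ q = 5/6.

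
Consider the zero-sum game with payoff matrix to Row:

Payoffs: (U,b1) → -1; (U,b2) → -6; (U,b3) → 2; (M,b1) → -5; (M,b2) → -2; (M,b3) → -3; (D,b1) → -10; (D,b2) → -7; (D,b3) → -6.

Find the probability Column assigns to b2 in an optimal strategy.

Row minima: U → -6, M → -5, D → -10; maximin = -5.
Column maxima: b1 → -1, b2 → -2, b3 → 2; minimax = -2.
-5 ≠ -2, so there is no saddle point; optimal play is mixed.
D is strictly dominated by U, so Row never plays it.
b3 is strictly dominated by b1 (it gives Row strictly more in every row), so Column never plays it.
On the remaining 2×2 (U, M vs b1, b2):
Let Row play U with probability p. Expected payoff against b1: (-1)p + (-5)(1−p) = 4p − 5; against b2: (-6)p + (-2)(1−p) = −4p − 2.
Setting these equal: 4p − 5 = −4p − 2 ⇒ 8p = 3 ⇒ p = 3/8, and the value is (4)·(3/8) − 5 = -7/2.
For Column: with q = P(b1), equating U's and M's payoffs gives 5q − 6 = −3q − 2 ⇒ q = 1/2.

1/2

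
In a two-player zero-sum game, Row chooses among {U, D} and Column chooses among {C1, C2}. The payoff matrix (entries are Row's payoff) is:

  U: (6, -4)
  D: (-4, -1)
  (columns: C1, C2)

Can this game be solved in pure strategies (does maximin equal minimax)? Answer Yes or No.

No

Row minima: U → -4, D → -4; maximin = -4.
Column maxima: C1 → 6, C2 → -1; minimax = -1.
-4 ≠ -1, so no pure-strategy equilibrium exists.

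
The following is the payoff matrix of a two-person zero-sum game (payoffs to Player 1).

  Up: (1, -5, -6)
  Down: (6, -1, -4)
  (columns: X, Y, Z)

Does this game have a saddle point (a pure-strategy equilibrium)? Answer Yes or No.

Yes

Row minima: Up → -6, Down → -4; maximin = -4.
Column maxima: X → 6, Y → -1, Z → -4; minimax = -4.
maximin = minimax = -4, so a saddle point exists.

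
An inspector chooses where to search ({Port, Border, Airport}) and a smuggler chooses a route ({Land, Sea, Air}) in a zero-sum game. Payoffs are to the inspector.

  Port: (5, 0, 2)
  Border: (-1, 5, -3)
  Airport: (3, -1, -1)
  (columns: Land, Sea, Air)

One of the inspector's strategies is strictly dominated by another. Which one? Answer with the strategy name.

Airport

Port gives a strictly higher payoff than Airport against every column: 5 > 3, 0 > -1, 2 > -1.
So Airport is strictly dominated and the inspector never plays it.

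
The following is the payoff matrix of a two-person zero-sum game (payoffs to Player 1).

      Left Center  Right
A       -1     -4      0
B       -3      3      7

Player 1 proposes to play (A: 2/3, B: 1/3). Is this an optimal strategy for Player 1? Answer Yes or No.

Yes

Against Left this mix gives (2/3)·(-1) + (1/3)·(-3) = -5/3.
Against Center this mix gives (2/3)·(-4) + (1/3)·3 = -5/3.
Against Right this mix gives (2/3)·0 + (1/3)·7 = 7/3.
All of Player 2's active replies (Left, Center) yield -5/3, and no column does worse for Player 1. The mix makes Player 2 indifferent and guarantees -5/3, so it is optimal.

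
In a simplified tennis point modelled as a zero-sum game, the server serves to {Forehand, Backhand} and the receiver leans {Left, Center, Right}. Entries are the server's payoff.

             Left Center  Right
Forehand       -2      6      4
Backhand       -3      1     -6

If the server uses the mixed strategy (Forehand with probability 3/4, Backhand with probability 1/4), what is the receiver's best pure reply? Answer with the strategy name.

Left

If the receiver plays Left, the server's expected payoff is (3/4)·(-2) + (1/4)·(-3) = -9/4.
If the receiver plays Center, the server's expected payoff is (3/4)·6 + (1/4)·1 = 19/4.
If the receiver plays Right, the server's expected payoff is (3/4)·4 + (1/4)·(-6) = 3/2.
The receiver minimizes the server's payoff; the smallest is -9/4, so the best response is Left.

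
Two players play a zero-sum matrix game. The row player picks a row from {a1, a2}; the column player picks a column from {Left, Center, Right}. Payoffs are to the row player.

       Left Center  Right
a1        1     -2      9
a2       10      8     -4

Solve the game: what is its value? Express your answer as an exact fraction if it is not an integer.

Row minima: a1 → -2, a2 → -4; maximin = -2.
Column maxima: Left → 10, Center → 8, Right → 9; minimax = 8.
-2 ≠ 8, so there is no saddle point; optimal play is mixed.
Left is strictly dominated by Center (it gives the row player strictly more in every row), so the column player never plays it.
On the remaining 2×2 (a1, a2 vs Center, Right):
Let the row player play a1 with probability p. Expected payoff against Center: (-2)p + 8(1−p) = −10p + 8; against Right: 9p + (-4)(1−p) = 13p − 4.
Setting these equal: −10p + 8 = 13p − 4 ⇒ −23p = -12 ⇒ p = 12/23, and the value is (-10)·(12/23) + 8 = 64/23.
For the column player: with q = P(Center), equating a1's and a2's payoffs gives −11q + 9 = 12q − 4 ⇒ q = 13/23.

64/23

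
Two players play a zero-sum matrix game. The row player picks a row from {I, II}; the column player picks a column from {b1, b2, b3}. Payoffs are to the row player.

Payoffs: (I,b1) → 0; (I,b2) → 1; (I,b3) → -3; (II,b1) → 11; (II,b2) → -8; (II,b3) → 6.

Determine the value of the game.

-1

Row minima: I → -3, II → -8; maximin = -3.
Column maxima: b1 → 11, b2 → 1, b3 → 6; minimax = 1.
-3 ≠ 1, so there is no saddle point; optimal play is mixed.
b1 is strictly dominated by b3 (it gives the row player strictly more in every row), so the column player never plays it.
On the remaining 2×2 (I, II vs b2, b3):
Let the row player play I with probability p. Expected payoff against b2: 1p + (-8)(1−p) = 9p − 8; against b3: (-3)p + 6(1−p) = −9p + 6.
Setting these equal: 9p − 8 = −9p + 6 ⇒ 18p = 14 ⇒ p = 7/9, and the value is (9)·(7/9) − 8 = -1.
For the column player: with q = P(b2), equating I's and II's payoffs gives 4q − 3 = −14q + 6 ⇒ q = 1/2.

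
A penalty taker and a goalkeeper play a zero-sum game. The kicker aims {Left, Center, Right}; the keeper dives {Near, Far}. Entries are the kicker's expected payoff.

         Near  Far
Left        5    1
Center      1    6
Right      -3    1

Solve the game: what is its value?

Row minima: Left → 1, Center → 1, Right → -3; maximin = 1.
Column maxima: Near → 5, Far → 6; minimax = 5.
1 ≠ 5, so there is no saddle point; optimal play is mixed.
Right is strictly dominated by Center, so the kicker never plays it.
On the remaining 2×2 (Left, Center vs Near, Far):
Let the kicker play Left with probability p. Expected payoff against Near: 5p + 1(1−p) = 4p + 1; against Far: 1p + 6(1−p) = −5p + 6.
Setting these equal: 4p + 1 = −5p + 6 ⇒ 9p = 5 ⇒ p = 5/9, and the value is (4)·(5/9) + 1 = 29/9.
For the keeper: with q = P(Near), equating Left's and Center's payoffs gives 4q + 1 = −5q + 6 ⇒ q = 5/9.

29/9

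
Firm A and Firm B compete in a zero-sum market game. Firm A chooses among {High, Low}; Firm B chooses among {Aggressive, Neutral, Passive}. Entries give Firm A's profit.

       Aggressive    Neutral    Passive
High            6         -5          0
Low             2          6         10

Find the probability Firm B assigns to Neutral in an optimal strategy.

4/15

Row minima: High → -5, Low → 2; maximin = 2.
Column maxima: Aggressive → 6, Neutral → 6, Passive → 10; minimax = 6.
2 ≠ 6, so there is no saddle point; optimal play is mixed.
Passive is strictly dominated by Neutral (it gives Firm A strictly more in every row), so Firm B never plays it.
On the remaining 2×2 (High, Low vs Aggressive, Neutral):
Let Firm A play High with probability p. Expected payoff against Aggressive: 6p + 2(1−p) = 4p + 2; against Neutral: (-5)p + 6(1−p) = −11p + 6.
Setting these equal: 4p + 2 = −11p + 6 ⇒ 15p = 4 ⇒ p = 4/15, and the value is (4)·(4/15) + 2 = 46/15.
For Firm B: with q = P(Aggressive), equating High's and Low's payoffs gives 11q − 5 = −4q + 6 ⇒ q = 11/15.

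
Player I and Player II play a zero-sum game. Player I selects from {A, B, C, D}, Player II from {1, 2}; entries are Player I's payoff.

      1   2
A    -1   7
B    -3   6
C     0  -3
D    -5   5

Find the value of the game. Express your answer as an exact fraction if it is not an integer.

-3/11

Row minima: A → -1, B → -3, C → -3, D → -5; maximin = -1.
Column maxima: 1 → 0, 2 → 7; minimax = 0.
-1 ≠ 0, so there is no saddle point; optimal play is mixed.
B is strictly dominated by A, so Player I never plays it.
D is strictly dominated by A, so Player I never plays it.
On the remaining 2×2 (A, C vs 1, 2):
Let Player I play A with probability p. Expected payoff against 1: (-1)p + 0(1−p) = −p; against 2: 7p + (-3)(1−p) = 10p − 3.
Setting these equal: −p = 10p − 3 ⇒ −11p = -3 ⇒ p = 3/11, and the value is (-1)·(3/11) = -3/11.
For Player II: with q = P(1), equating A's and C's payoffs gives −8q + 7 = 3q − 3 ⇒ q = 10/11.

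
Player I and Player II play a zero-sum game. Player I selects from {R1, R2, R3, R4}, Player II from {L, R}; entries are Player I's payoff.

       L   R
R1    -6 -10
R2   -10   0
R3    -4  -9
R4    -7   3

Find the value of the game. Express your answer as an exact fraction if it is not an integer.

Row minima: R1 → -10, R2 → -10, R3 → -9, R4 → -7; maximin = -7.
Column maxima: L → -4, R → 3; minimax = -4.
-7 ≠ -4, so there is no saddle point; optimal play is mixed.
R1 is strictly dominated by R3, so Player I never plays it.
R2 is strictly dominated by R4, so Player I never plays it.
On the remaining 2×2 (R3, R4 vs L, R):
Let Player I play R3 with probability p. Expected payoff against L: (-4)p + (-7)(1−p) = 3p − 7; against R: (-9)p + 3(1−p) = −12p + 3.
Setting these equal: 3p − 7 = −12p + 3 ⇒ 15p = 10 ⇒ p = 2/3, and the value is (3)·(2/3) − 7 = -5.
For Player II: with q = P(L), equating R3's and R4's payoffs gives 5q − 9 = −10q + 3 ⇒ q = 4/5.

-5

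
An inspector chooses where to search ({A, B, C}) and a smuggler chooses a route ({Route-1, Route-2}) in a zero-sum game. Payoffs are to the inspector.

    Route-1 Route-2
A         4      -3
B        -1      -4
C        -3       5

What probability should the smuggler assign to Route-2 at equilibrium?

Row minima: A → -3, B → -4, C → -3; maximin = -3.
Column maxima: Route-1 → 4, Route-2 → 5; minimax = 4.
-3 ≠ 4, so there is no saddle point; optimal play is mixed.
B is strictly dominated by A, so the inspector never plays it.
On the remaining 2×2 (A, C vs Route-1, Route-2):
Let the inspector play A with probability p. Expected payoff against Route-1: 4p + (-3)(1−p) = 7p − 3; against Route-2: (-3)p + 5(1−p) = −8p + 5.
Setting these equal: 7p − 3 = −8p + 5 ⇒ 15p = 8 ⇒ p = 8/15, and the value is (7)·(8/15) − 3 = 11/15.
For the smuggler: with q = P(Route-1), equating A's and C's payoffs gives 7q − 3 = −8q + 5 ⇒ q = 8/15.

7/15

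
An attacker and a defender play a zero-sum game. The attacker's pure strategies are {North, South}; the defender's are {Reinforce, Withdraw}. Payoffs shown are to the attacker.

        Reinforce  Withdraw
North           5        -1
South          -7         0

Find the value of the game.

-7/13

Row minima: North → -1, South → -7; maximin = -1.
Column maxima: Reinforce → 5, Withdraw → 0; minimax = 0.
-1 ≠ 0, so there is no saddle point; optimal play is mixed.
Let the attacker play North with probability p. Expected payoff against Reinforce: 5p + (-7)(1−p) = 12p − 7; against Withdraw: (-1)p + 0(1−p) = −p.
Setting these equal: 12p − 7 = −p ⇒ 13p = 7 ⇒ p = 7/13, and the value is (12)·(7/13) − 7 = -7/13.
For the defender: with q = P(Reinforce), equating North's and South's payoffs gives 6q − 1 = −7q ⇒ q = 1/13.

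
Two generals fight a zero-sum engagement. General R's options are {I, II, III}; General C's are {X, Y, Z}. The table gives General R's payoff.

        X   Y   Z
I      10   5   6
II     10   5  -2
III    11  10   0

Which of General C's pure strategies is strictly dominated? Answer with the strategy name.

X

Y holds General R's payoff strictly below X in every row: 5 < 10, 5 < 10, 10 < 11.
So X is strictly dominated for General C.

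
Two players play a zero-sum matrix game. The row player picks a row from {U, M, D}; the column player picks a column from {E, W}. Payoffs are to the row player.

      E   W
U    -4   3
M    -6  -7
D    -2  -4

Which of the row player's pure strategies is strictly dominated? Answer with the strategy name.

U gives a strictly higher payoff than M against every column: -4 > -6, 3 > -7.
So M is strictly dominated and the row player never plays it.

M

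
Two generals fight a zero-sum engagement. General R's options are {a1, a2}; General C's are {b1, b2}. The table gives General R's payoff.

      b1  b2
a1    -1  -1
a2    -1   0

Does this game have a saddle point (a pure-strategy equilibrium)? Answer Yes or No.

Yes

Row minima: a1 → -1, a2 → -1; maximin = -1.
Column maxima: b1 → -1, b2 → 0; minimax = -1.
maximin = minimax = -1, so a saddle point exists.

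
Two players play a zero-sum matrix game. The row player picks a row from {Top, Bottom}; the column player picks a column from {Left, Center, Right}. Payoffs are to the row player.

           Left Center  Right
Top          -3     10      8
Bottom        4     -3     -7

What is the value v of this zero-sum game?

1/2

Row minima: Top → -3, Bottom → -7; maximin = -3.
Column maxima: Left → 4, Center → 10, Right → 8; minimax = 4.
-3 ≠ 4, so there is no saddle point; optimal play is mixed.
Center is strictly dominated by Right (it gives the row player strictly more in every row), so the column player never plays it.
On the remaining 2×2 (Top, Bottom vs Left, Right):
Let the row player play Top with probability p. Expected payoff against Left: (-3)p + 4(1−p) = −7p + 4; against Right: 8p + (-7)(1−p) = 15p − 7.
Setting these equal: −7p + 4 = 15p − 7 ⇒ −22p = -11 ⇒ p = 1/2, and the value is (-7)·(1/2) + 4 = 1/2.
For the column player: with q = P(Left), equating Top's and Bottom's payoffs gives −11q + 8 = 11q − 7 ⇒ q = 15/22.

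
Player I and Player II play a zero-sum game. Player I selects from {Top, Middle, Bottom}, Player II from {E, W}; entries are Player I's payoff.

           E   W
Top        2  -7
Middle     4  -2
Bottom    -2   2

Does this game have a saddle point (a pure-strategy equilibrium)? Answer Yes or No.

No

Row minima: Top → -7, Middle → -2, Bottom → -2; maximin = -2.
Column maxima: E → 4, W → 2; minimax = 2.
-2 ≠ 2, so no pure-strategy equilibrium exists.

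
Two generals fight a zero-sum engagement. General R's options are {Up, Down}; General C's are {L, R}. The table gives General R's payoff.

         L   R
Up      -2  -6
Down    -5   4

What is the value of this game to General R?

-38/13

Row minima: Up → -6, Down → -5; maximin = -5.
Column maxima: L → -2, R → 4; minimax = -2.
-5 ≠ -2, so there is no saddle point; optimal play is mixed.
Let General R play Up with probability p. Expected payoff against L: (-2)p + (-5)(1−p) = 3p − 5; against R: (-6)p + 4(1−p) = −10p + 4.
Setting these equal: 3p − 5 = −10p + 4 ⇒ 13p = 9 ⇒ p = 9/13, and the value is (3)·(9/13) − 5 = -38/13.
For General C: with q = P(L), equating Up's and Down's payoffs gives 4q − 6 = −9q + 4 ⇒ q = 10/13.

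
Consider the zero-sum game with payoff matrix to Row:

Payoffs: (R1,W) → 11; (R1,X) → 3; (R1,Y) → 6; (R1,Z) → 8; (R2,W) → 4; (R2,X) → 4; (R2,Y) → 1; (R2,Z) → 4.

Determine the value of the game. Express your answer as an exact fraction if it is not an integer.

7/2

Row minima: R1 → 3, R2 → 1; maximin = 3.
Column maxima: W → 11, X → 4, Y → 6, Z → 8; minimax = 4.
3 ≠ 4, so there is no saddle point; optimal play is mixed.
W is strictly dominated by Y (it gives Row strictly more in every row), so Column never plays it.
Z is strictly dominated by Y (it gives Row strictly more in every row), so Column never plays it.
On the remaining 2×2 (R1, R2 vs X, Y):
Let Row play R1 with probability p. Expected payoff against X: 3p + 4(1−p) = −p + 4; against Y: 6p + 1(1−p) = 5p + 1.
Setting these equal: −p + 4 = 5p + 1 ⇒ −6p = -3 ⇒ p = 1/2, and the value is (-1)·(1/2) + 4 = 7/2.
For Column: with q = P(X), equating R1's and R2's payoffs gives −3q + 6 = 3q + 1 ⇒ q = 5/6.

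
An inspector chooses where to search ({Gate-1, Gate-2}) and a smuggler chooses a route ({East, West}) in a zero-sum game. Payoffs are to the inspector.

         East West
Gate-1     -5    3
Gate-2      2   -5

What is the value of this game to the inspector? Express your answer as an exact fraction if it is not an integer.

-19/15

Row minima: Gate-1 → -5, Gate-2 → -5; maximin = -5.
Column maxima: East → 2, West → 3; minimax = 2.
-5 ≠ 2, so there is no saddle point; optimal play is mixed.
Let the inspector play Gate-1 with probability p. Expected payoff against East: (-5)p + 2(1−p) = −7p + 2; against West: 3p + (-5)(1−p) = 8p − 5.
Setting these equal: −7p + 2 = 8p − 5 ⇒ −15p = -7 ⇒ p = 7/15, and the value is (-7)·(7/15) + 2 = -19/15.
For the smuggler: with q = P(East), equating Gate-1's and Gate-2's payoffs gives −8q + 3 = 7q − 5 ⇒ q = 8/15.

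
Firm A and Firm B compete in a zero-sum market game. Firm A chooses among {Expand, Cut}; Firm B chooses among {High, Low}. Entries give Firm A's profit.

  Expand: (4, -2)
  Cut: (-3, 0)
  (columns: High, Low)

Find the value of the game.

-2/3

Row minima: Expand → -2, Cut → -3; maximin = -2.
Column maxima: High → 4, Low → 0; minimax = 0.
-2 ≠ 0, so there is no saddle point; optimal play is mixed.
Let Firm A play Expand with probability p. Expected payoff against High: 4p + (-3)(1−p) = 7p − 3; against Low: (-2)p + 0(1−p) = −2p.
Setting these equal: 7p − 3 = −2p ⇒ 9p = 3 ⇒ p = 1/3, and the value is (7)·(1/3) − 3 = -2/3.
For Firm B: with q = P(High), equating Expand's and Cut's payoffs gives 6q − 2 = −3q ⇒ q = 2/9.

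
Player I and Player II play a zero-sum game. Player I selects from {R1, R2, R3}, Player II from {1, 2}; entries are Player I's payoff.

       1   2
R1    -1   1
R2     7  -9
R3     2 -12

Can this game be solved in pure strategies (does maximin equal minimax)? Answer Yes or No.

No

Row minima: R1 → -1, R2 → -9, R3 → -12; maximin = -1.
Column maxima: 1 → 7, 2 → 1; minimax = 1.
-1 ≠ 1, so no pure-strategy equilibrium exists.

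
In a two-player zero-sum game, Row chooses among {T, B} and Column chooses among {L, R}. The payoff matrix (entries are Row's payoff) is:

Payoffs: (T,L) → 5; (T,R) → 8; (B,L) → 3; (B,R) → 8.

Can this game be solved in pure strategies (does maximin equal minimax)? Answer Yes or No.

Row minima: T → 5, B → 3; maximin = 5.
Column maxima: L → 5, R → 8; minimax = 5.
maximin = minimax = 5, so a saddle point exists.

Yes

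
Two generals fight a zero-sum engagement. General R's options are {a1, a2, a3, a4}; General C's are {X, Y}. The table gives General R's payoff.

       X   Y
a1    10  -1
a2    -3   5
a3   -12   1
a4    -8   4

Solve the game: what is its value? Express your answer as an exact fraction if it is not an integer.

Row minima: a1 → -1, a2 → -3, a3 → -12, a4 → -8; maximin = -1.
Column maxima: X → 10, Y → 5; minimax = 5.
-1 ≠ 5, so there is no saddle point; optimal play is mixed.
a3 is strictly dominated by a2, so General R never plays it.
a4 is strictly dominated by a2, so General R never plays it.
On the remaining 2×2 (a1, a2 vs X, Y):
Let General R play a1 with probability p. Expected payoff against X: 10p + (-3)(1−p) = 13p − 3; against Y: (-1)p + 5(1−p) = −6p + 5.
Setting these equal: 13p − 3 = −6p + 5 ⇒ 19p = 8 ⇒ p = 8/19, and the value is (13)·(8/19) − 3 = 47/19.
For General C: with q = P(X), equating a1's and a2's payoffs gives 11q − 1 = −8q + 5 ⇒ q = 6/19.

47/19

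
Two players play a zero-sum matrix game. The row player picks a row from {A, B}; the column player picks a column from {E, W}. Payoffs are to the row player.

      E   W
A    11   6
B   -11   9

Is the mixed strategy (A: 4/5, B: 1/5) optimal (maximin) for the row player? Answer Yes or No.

Against E this mix gives (4/5)·11 + (1/5)·(-11) = 33/5.
Against W this mix gives (4/5)·6 + (1/5)·9 = 33/5.
All of the column player's active replies (E, W) yield 33/5, and no column does worse for the row player. The mix makes the column player indifferent and guarantees 33/5, so it is optimal.

Yes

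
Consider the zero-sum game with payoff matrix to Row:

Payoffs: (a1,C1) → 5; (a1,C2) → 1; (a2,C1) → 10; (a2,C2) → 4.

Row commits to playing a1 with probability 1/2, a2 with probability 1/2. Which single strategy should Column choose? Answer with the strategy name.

If Column plays C1, Row's expected payoff is (1/2)·5 + (1/2)·10 = 15/2.
If Column plays C2, Row's expected payoff is (1/2)·1 + (1/2)·4 = 5/2.
Column minimizes Row's payoff; the smallest is 5/2, so the best response is C2.

C2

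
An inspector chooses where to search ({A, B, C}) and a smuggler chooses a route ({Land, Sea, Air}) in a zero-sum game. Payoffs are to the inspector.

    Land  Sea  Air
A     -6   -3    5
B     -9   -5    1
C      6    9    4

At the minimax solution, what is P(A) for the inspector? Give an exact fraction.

2/13

Row minima: A → -6, B → -9, C → 4; maximin = 4.
Column maxima: Land → 6, Sea → 9, Air → 5; minimax = 5.
4 ≠ 5, so there is no saddle point; optimal play is mixed.
B is strictly dominated by A, so the inspector never plays it.
Sea is strictly dominated by Land (it gives the inspector strictly more in every row), so the smuggler never plays it.
On the remaining 2×2 (A, C vs Land, Air):
Let the inspector play A with probability p. Expected payoff against Land: (-6)p + 6(1−p) = −12p + 6; against Air: 5p + 4(1−p) = p + 4.
Setting these equal: −12p + 6 = p + 4 ⇒ −13p = -2 ⇒ p = 2/13, and the value is (-12)·(2/13) + 6 = 54/13.
For the smuggler: with q = P(Land), equating A's and C's payoffs gives −11q + 5 = 2q + 4 ⇒ q = 1/13.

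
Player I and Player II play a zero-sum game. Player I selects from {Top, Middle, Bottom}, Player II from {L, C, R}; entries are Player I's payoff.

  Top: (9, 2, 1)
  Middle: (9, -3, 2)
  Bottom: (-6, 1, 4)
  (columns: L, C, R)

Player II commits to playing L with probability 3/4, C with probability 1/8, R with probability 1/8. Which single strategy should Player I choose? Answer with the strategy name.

Top

Expected payoff of Top: (3/4)·9 + (1/8)·2 + (1/8)·1 = 57/8.
Expected payoff of Middle: (3/4)·9 + (1/8)·(-3) + (1/8)·2 = 53/8.
Expected payoff of Bottom: (3/4)·(-6) + (1/8)·1 + (1/8)·4 = -31/8.
The largest is 57/8, so Player I's best response is Top.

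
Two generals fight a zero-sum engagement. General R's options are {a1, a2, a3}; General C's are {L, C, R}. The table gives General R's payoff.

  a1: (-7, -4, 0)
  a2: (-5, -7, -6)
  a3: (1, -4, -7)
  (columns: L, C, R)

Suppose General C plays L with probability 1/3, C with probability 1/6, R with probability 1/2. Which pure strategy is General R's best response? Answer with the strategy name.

Expected payoff of a1: (1/3)·(-7) + (1/6)·(-4) + (1/2)·0 = -3.
Expected payoff of a2: (1/3)·(-5) + (1/6)·(-7) + (1/2)·(-6) = -35/6.
Expected payoff of a3: (1/3)·1 + (1/6)·(-4) + (1/2)·(-7) = -23/6.
The largest is -3, so General R's best response is a1.

a1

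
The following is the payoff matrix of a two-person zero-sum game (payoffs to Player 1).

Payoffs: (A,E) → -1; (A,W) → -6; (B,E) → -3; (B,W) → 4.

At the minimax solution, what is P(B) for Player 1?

5/12

Row minima: A → -6, B → -3; maximin = -3.
Column maxima: E → -1, W → 4; minimax = -1.
-3 ≠ -1, so there is no saddle point; optimal play is mixed.
Let Player 1 play A with probability p. Expected payoff against E: (-1)p + (-3)(1−p) = 2p − 3; against W: (-6)p + 4(1−p) = −10p + 4.
Setting these equal: 2p − 3 = −10p + 4 ⇒ 12p = 7 ⇒ p = 7/12, and the value is (2)·(7/12) − 3 = -11/6.
For Player 2: with q = P(E), equating A's and B's payoffs gives 5q − 6 = −7q + 4 ⇒ q = 5/6.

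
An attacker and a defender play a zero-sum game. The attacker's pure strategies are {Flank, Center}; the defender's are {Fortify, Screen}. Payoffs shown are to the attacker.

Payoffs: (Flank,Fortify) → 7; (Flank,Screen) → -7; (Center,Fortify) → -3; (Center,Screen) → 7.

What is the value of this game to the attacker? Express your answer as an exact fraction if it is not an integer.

7/6

Row minima: Flank → -7, Center → -3; maximin = -3.
Column maxima: Fortify → 7, Screen → 7; minimax = 7.
-3 ≠ 7, so there is no saddle point; optimal play is mixed.
Let the attacker play Flank with probability p. Expected payoff against Fortify: 7p + (-3)(1−p) = 10p − 3; against Screen: (-7)p + 7(1−p) = −14p + 7.
Setting these equal: 10p − 3 = −14p + 7 ⇒ 24p = 10 ⇒ p = 5/12, and the value is (10)·(5/12) − 3 = 7/6.
For the defender: with q = P(Fortify), equating Flank's and Center's payoffs gives 14q − 7 = −10q + 7 ⇒ q = 7/12.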